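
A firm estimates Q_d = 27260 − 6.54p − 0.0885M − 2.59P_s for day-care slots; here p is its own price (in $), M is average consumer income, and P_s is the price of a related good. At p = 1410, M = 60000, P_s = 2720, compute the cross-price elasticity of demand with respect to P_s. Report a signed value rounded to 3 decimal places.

At the given values, Q_d = 27260 − 6.54(1410) − 0.0885(60000) − 2.59(2720) = 5683.8.
∂Q_d/∂P_s = -2.59.
E = (-2.59) × (2720/5683.8) = -1.23945…

-1.239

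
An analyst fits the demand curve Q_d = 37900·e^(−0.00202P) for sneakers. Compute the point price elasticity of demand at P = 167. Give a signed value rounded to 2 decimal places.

-0.34

dQ_d/dP = −0.00202·Q_d = -54.6369. At P = 167, Q_d = 27047.9.
Ed = (dQ_d/dP)·(P/Q_d) = (-54.6369) × (167/27047.9) = -0.3373…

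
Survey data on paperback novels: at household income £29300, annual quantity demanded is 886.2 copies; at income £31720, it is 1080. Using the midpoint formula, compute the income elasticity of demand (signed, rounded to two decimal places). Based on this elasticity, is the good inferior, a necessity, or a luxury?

2.49; luxury

%ΔQ = (1080 − 886.2)/[( 886.2 + 1080)/2] = 193.8/983.1 = 0.197131…
%ΔIncome = (31720 − 29300)/[( 29300 + 31720)/2] = 2420/30510 = 0.079318…
E_income = (193.8/983.1) / (2420/30510) = 2.4853…
E_income > 1 ⇒ normal good, luxury.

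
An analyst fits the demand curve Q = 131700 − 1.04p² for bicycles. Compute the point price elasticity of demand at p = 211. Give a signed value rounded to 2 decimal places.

-1.08

dQ/dp = −2·1.04·p = -438.88. At p = 211, Q = 85398.16.
Ed = (dQ/dp)·(p/Q) = (-438.88) × (211/85398.16) = -1.0843…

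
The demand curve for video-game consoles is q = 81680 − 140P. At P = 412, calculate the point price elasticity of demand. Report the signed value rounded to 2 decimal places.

-2.40

dq/dP = −140. At P = 412, q = 81680 − 140(412) = 24000.
Ed = (dq/dP)·(P/q) = −140 × (412/24000) = -2.4033…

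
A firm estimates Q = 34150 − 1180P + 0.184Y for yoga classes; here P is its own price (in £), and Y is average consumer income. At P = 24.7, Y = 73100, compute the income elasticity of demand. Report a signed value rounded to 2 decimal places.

0.73

At the given values, Q = 34150 − 1180(24.7) + 0.184(73100) = 18454.4.
∂Q/∂Y = 0.184.
E = (0.184) × (73100/18454.4) = 0.7288…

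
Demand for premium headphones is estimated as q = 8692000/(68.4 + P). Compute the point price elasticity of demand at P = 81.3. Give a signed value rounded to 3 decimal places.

dq/dP = −8692000/(68.4 + P)² = -387.861. At P = 81.3, q = 58062.8.
Ed = (dq/dP)·(P/q) = (-387.861) × (81.3/58062.8) = -0.54308…

-0.543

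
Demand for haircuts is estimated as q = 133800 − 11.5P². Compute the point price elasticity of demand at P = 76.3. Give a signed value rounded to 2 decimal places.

-2.00

dq/dP = −2·11.5·P = -1754.9. At P = 76.3, q = 66850.565.
Ed = (dq/dP)·(P/q) = (-1754.9) × (76.3/66850.565) = -2.0029…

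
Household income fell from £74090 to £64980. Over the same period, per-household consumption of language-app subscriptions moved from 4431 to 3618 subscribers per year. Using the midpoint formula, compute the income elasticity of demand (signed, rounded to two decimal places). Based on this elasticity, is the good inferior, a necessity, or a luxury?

1.54; luxury

%ΔQ = (3618 − 4431)/[( 4431 + 3618)/2] = -813/4024.5 = -0.202012…
%ΔIncome = (64980 − 74090)/[( 74090 + 64980)/2] = -9110/69535 = -0.131013…
E_income = (-813/4024.5) / (-9110/69535) = 1.5419…
E_income > 1 ⇒ normal good, luxury.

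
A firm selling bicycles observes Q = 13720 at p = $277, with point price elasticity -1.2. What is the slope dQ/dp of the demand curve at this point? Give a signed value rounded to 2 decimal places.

Ed = (dQ/dp)·(p/Q) ⇒ dQ/dp = Ed·Q/p = (-1.2)·13720/277 = -59.4368…

-59.44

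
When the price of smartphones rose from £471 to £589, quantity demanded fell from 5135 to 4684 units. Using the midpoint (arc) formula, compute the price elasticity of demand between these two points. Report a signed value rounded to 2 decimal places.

%ΔQ = (4684 − 5135) / [(5135 + 4684)/2] = -451/4909.5 = -0.091862…
%ΔP = (589 − 471) / [(471 + 589)/2] = 118/530 = 0.222641…
Arc Ed = %ΔQ / %ΔP = (-451/4909.5) / (118/530) = -0.4126…

-0.41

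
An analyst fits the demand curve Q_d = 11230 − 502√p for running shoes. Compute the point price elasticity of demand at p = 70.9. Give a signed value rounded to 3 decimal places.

dQ_d/dp = −502/(2√p) = -29.8092. At p = 70.9, Q_d = 7003.05.
Ed = (dQ_d/dp)·(p/Q_d) = (-29.8092) × (70.9/7003.05) = -0.30179…

-0.302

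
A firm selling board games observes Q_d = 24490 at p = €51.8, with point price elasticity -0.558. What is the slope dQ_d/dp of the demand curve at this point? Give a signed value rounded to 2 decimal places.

-263.81

Ed = (dQ_d/dp)·(p/Q_d) ⇒ dQ_d/dp = Ed·Q_d/p = (-0.558)·24490/51.8 = -263.8111…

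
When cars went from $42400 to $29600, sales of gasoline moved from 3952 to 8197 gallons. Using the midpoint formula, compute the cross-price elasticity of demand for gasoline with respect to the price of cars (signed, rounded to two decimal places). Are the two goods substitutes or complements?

-1.97; complements

%ΔQ_{gasoline} = (8197 − 3952)/avg = 4245/6074.5 = 0.698822…
%ΔP_{cars} = (29600 − 42400)/avg = -12800/36000 = -0.355555…
E_cross = (4245/6074.5) / (-12800/36000) = -1.9654…
E_cross < 0 ⇒ the goods are complements.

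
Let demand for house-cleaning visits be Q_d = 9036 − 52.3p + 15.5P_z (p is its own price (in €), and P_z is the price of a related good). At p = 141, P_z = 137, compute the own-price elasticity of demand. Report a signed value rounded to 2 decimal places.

At the given values, Q_d = 9036 − 52.3(141) + 15.5(137) = 3785.2.
∂Q_d/∂p = −52.3.
E = (-52.3) × (141/3785.2) = -1.9481…

-1.95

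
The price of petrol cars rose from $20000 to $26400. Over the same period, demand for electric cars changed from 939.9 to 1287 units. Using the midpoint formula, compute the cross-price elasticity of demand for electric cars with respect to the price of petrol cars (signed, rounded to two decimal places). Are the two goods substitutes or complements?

1.13; substitutes

%ΔQ_{electric cars} = (1287 − 939.9)/avg = 347.1/1113.45 = 0.311733…
%ΔP_{petrol cars} = (26400 − 20000)/avg = 6400/23200 = 0.275862…
E_cross = (347.1/1113.45) / (6400/23200) = 1.1300…
E_cross > 0 ⇒ the goods are substitutes.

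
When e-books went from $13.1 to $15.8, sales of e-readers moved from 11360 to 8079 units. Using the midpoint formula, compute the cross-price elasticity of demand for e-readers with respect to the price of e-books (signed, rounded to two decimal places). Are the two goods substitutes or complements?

%ΔQ_{e-readers} = (8079 − 11360)/avg = -3281/9719.5 = -0.337568…
%ΔP_{e-books} = (15.8 − 13.1)/avg = 2.7/14.45 = 0.186851…
E_cross = (-3281/9719.5) / (2.7/14.45) = -1.8066…
E_cross < 0 ⇒ the goods are complements.

-1.81; complements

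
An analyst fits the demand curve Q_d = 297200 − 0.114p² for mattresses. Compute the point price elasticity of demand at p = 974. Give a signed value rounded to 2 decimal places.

-1.14

dQ_d/dp = −2·0.114·p = -222.072. At p = 974, Q_d = 189050.936.
Ed = (dQ_d/dp)·(p/Q_d) = (-222.072) × (974/189050.936) = -1.1441…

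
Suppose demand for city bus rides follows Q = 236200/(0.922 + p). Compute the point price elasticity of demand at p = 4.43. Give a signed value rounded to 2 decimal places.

-0.83

dQ/dp = −236200/(0.922 + p)² = -8246.08. At p = 4.43, Q = 44133.
Ed = (dQ/dp)·(p/Q) = (-8246.08) × (4.43/44133) = -0.8277…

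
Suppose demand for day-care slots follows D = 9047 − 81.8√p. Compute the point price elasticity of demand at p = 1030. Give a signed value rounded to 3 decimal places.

-0.204

dD/dp = −81.8/(2√p) = -1.2744. At p = 1030, D = 6421.74.
Ed = (dD/dp)·(p/D) = (-1.2744) × (1030/6421.74) = -0.20440…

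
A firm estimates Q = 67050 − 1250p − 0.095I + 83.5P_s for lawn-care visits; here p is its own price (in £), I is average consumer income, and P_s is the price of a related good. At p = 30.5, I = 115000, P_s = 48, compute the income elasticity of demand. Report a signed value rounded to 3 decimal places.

At the given values, Q = 67050 − 1250(30.5) − 0.095(115000) + 83.5(48) = 22008.
∂Q/∂I = -0.095.
E = (-0.095) × (115000/22008) = -0.49641…

-0.496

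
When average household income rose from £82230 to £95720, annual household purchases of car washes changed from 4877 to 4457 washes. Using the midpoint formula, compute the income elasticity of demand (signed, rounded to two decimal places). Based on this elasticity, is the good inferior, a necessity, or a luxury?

-0.59; inferior

%ΔQ = (4457 − 4877)/[( 4877 + 4457)/2] = -420/4667 = -0.089993…
%ΔIncome = (95720 − 82230)/[( 82230 + 95720)/2] = 13490/88975 = 0.151615…
E_income = (-420/4667) / (13490/88975) = -0.5935…
E_income < 0 ⇒ inferior good.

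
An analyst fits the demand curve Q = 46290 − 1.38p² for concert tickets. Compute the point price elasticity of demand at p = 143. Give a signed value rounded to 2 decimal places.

-3.12

dQ/dp = −2·1.38·p = -394.68. At p = 143, Q = 18070.38.
Ed = (dQ/dp)·(p/Q) = (-394.68) × (143/18070.38) = -3.1233…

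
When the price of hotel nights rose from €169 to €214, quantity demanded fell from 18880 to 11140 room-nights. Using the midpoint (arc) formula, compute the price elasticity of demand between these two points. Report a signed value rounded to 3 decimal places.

%ΔQ = (11140 − 18880) / [(18880 + 11140)/2] = -7740/15010 = -0.515656…
%ΔP = (214 − 169) / [(169 + 214)/2] = 45/191.5 = 0.234986…
Arc Ed = %ΔQ / %ΔP = (-7740/15010) / (45/191.5) = -2.19440…

-2.194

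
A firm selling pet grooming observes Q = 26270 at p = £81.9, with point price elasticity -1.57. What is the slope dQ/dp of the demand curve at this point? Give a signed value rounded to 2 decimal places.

Ed = (dQ/dp)·(p/Q) ⇒ dQ/dp = Ed·Q/p = (-1.57)·26270/81.9 = -503.5885…

-503.59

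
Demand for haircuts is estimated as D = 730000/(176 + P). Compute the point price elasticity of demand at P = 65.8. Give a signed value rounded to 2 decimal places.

-0.27

dD/dP = −730000/(176 + P)² = -12.4856. At P = 65.8, D = 3019.02.
Ed = (dD/dP)·(P/D) = (-12.4856) × (65.8/3019.02) = -0.2721…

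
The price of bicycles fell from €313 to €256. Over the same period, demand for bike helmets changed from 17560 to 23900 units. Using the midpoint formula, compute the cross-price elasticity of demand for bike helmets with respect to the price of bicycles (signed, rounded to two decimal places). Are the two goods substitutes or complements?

-1.53; complements

%ΔQ_{bike helmets} = (23900 − 17560)/avg = 6340/20730 = 0.305836…
%ΔP_{bicycles} = (256 − 313)/avg = -57/284.5 = -0.200351…
E_cross = (6340/20730) / (-57/284.5) = -1.5265…
E_cross < 0 ⇒ the goods are complements.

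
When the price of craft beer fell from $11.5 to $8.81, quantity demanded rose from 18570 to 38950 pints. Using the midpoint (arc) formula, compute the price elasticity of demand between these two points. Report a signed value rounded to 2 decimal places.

-2.68

%ΔQ = (38950 − 18570) / [(18570 + 38950)/2] = 20380/28760 = 0.708623…
%ΔP = (8.81 − 11.5) / [(11.5 + 8.81)/2] = -2.69/10.155 = -0.264894…
Arc Ed = %ΔQ / %ΔP = (20380/28760) / (-2.69/10.155) = -2.6751…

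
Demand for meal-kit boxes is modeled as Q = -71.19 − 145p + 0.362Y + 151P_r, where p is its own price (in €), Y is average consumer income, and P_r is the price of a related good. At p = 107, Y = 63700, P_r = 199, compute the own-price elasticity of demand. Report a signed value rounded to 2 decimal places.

-0.41

At the given values, Q = -71.19 − 145(107) + 0.362(63700) + 151(199) = 37522.21.
∂Q/∂p = −145.
E = (-145) × (107/37522.21) = -0.4134…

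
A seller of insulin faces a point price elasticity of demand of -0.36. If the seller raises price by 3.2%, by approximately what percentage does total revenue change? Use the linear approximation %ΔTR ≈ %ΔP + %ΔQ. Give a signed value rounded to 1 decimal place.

%ΔQ ≈ Ed × %ΔP = (-0.36) × (+3.2%) = -1.1520%
%ΔTR ≈ %ΔP + %ΔQ = (+3.2%) + (-1.1520%) = +2.0480%

+2.0%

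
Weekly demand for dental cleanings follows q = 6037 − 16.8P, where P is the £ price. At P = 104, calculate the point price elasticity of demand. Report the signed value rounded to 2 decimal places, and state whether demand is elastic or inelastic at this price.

dq/dP = −16.8. At P = 104, q = 6037 − 16.8(104) = 4289.8.
Ed = (dq/dP)·(P/q) = −16.8 × (104/4289.8) = -0.4072…
|Ed| = 0.41 < 1, so demand is inelastic.

-0.41; inelastic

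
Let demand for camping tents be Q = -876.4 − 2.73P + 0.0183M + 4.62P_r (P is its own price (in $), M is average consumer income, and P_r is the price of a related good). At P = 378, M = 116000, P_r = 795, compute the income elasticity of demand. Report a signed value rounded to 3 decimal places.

0.546

At the given values, Q = -876.4 − 2.73(378) + 0.0183(116000) + 4.62(795) = 3887.36.
∂Q/∂M = 0.0183.
E = (0.0183) × (116000/3887.36) = 0.54607…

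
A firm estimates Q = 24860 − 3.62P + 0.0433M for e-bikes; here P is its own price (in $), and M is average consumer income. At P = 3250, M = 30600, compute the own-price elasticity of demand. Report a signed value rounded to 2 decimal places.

At the given values, Q = 24860 − 3.62(3250) + 0.0433(30600) = 14419.98.
∂Q/∂P = −3.62.
E = (-3.62) × (3250/14419.98) = -0.8158…

-0.82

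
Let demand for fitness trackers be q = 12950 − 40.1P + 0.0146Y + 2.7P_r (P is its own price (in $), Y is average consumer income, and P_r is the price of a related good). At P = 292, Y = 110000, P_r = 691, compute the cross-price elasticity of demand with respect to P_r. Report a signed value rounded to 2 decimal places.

At the given values, q = 12950 − 40.1(292) + 0.0146(110000) + 2.7(691) = 4712.5.
∂q/∂P_r = 2.7.
E = (2.7) × (691/4712.5) = 0.3959…

0.40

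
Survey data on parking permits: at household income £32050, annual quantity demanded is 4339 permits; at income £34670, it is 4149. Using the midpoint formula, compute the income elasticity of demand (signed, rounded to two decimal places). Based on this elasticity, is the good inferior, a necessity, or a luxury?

-0.57; inferior

%ΔQ = (4149 − 4339)/[( 4339 + 4149)/2] = -190/4244 = -0.044769…
%ΔIncome = (34670 − 32050)/[( 32050 + 34670)/2] = 2620/33360 = 0.078537…
E_income = (-190/4244) / (2620/33360) = -0.5700…
E_income < 0 ⇒ inferior good.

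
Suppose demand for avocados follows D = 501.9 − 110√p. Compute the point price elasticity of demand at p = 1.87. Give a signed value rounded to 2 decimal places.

-0.21

dD/dp = −110/(2√p) = -40.22. At p = 1.87, D = 351.477.
Ed = (dD/dp)·(p/D) = (-40.22) × (1.87/351.477) = -0.2139…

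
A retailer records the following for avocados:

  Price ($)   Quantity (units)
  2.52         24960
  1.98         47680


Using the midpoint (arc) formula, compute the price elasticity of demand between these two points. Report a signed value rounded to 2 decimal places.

%ΔQ = (47680 − 24960) / [(24960 + 47680)/2] = 22720/36320 = 0.625550…
%ΔP = (1.98 − 2.52) / [(2.52 + 1.98)/2] = -0.54/2.25 = -0.24
Arc Ed = %ΔQ / %ΔP = (22720/36320) / (-0.54/2.25) = -2.6064…

-2.61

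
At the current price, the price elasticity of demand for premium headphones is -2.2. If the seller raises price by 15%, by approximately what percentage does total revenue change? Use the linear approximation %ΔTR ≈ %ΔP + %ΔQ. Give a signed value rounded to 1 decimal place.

-18.0%

%ΔQ ≈ Ed × %ΔP = (-2.2) × (+15%) = -33.0000%
%ΔTR ≈ %ΔP + %ΔQ = (+15%) + (-33.0000%) = -18.0000%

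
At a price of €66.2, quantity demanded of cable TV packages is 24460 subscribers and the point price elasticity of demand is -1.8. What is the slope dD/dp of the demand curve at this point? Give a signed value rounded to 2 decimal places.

Ed = (dD/dp)·(p/D) ⇒ dD/dp = Ed·D/p = (-1.8)·24460/66.2 = -665.0755…

-665.08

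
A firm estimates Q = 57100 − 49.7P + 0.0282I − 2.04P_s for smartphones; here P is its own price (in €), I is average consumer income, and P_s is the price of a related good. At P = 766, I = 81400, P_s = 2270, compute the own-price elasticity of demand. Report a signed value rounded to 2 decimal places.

At the given values, Q = 57100 − 49.7(766) + 0.0282(81400) − 2.04(2270) = 16694.48.
∂Q/∂P = −49.7.
E = (-49.7) × (766/16694.48) = -2.2804…

-2.28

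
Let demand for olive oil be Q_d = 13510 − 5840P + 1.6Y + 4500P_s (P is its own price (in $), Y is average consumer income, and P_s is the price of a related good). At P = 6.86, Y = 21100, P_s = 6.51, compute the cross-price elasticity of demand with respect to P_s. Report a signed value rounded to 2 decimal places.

At the given values, Q_d = 13510 − 5840(6.86) + 1.6(21100) + 4500(6.51) = 36502.6.
∂Q_d/∂P_s = 4500.
E = (4500) × (6.51/36502.6) = 0.8025…

0.80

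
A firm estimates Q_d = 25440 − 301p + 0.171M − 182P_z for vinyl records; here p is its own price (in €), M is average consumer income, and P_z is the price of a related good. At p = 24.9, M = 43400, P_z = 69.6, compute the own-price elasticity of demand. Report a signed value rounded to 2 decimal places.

At the given values, Q_d = 25440 − 301(24.9) + 0.171(43400) − 182(69.6) = 12699.3.
∂Q_d/∂p = −301.
E = (-301) × (24.9/12699.3) = -0.5901…

-0.59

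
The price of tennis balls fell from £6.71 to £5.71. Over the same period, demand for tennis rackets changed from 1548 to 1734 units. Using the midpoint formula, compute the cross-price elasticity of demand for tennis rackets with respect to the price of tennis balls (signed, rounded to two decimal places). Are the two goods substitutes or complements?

%ΔQ_{tennis rackets} = (1734 − 1548)/avg = 186/1641 = 0.113345…
%ΔP_{tennis balls} = (5.71 − 6.71)/avg = -1/6.21 = -0.161030…
E_cross = (186/1641) / (-1/6.21) = -0.7038…
E_cross < 0 ⇒ the goods are complements.

-0.70; complements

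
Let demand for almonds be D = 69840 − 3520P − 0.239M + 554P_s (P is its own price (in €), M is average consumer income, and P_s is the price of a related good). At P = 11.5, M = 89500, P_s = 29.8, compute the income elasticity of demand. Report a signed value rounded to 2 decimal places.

At the given values, D = 69840 − 3520(11.5) − 0.239(89500) + 554(29.8) = 24478.7.
∂D/∂M = -0.239.
E = (-0.239) × (89500/24478.7) = -0.8738…

-0.87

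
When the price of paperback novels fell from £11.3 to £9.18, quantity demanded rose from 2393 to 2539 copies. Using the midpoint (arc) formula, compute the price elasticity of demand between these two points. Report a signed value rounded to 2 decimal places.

%ΔQ = (2539 − 2393) / [(2393 + 2539)/2] = 146/2466 = 0.059205…
%ΔP = (9.18 − 11.3) / [(11.3 + 9.18)/2] = -2.12/10.24 = -0.207031…
Arc Ed = %ΔQ / %ΔP = (146/2466) / (-2.12/10.24) = -0.2859…

-0.29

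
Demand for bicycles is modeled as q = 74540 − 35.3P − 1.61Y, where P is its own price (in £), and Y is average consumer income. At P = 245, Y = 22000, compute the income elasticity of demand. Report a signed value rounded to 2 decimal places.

At the given values, q = 74540 − 35.3(245) − 1.61(22000) = 30471.5.
∂q/∂Y = -1.61.
E = (-1.61) × (22000/30471.5) = -1.1623…

-1.16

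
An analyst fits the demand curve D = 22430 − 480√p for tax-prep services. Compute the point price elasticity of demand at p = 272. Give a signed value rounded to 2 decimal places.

dD/dp = −480/(2√p) = -14.5521. At p = 272, D = 14513.6.
Ed = (dD/dp)·(p/D) = (-14.5521) × (272/14513.6) = -0.2727…

-0.27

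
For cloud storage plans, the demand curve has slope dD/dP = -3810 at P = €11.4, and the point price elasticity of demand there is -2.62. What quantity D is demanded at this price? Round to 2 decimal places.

16577.86

Ed = (dD/dP)·(P/D) ⇒ D = (dD/dP)·P/Ed = (-3810)·11.4/(-2.62) = 16577.8625…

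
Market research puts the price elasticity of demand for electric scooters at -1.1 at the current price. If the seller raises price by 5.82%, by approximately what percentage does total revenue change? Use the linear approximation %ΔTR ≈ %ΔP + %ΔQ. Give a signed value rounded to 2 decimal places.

%ΔQ ≈ Ed × %ΔP = (-1.1) × (+5.82%) = -6.4020%
%ΔTR ≈ %ΔP + %ΔQ = (+5.82%) + (-6.4020%) = -0.5820%

-0.58%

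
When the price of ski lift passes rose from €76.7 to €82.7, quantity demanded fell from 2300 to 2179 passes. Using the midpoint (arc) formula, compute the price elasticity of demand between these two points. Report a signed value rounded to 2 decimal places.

%ΔQ = (2179 − 2300) / [(2300 + 2179)/2] = -121/2239.5 = -0.054029…
%ΔP = (82.7 − 76.7) / [(76.7 + 82.7)/2] = 6/79.7 = 0.075282…
Arc Ed = %ΔQ / %ΔP = (-121/2239.5) / (6/79.7) = -0.7176…

-0.72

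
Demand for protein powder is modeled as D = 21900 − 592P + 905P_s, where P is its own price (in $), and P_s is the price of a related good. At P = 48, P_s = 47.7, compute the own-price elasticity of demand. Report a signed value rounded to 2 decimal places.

At the given values, D = 21900 − 592(48) + 905(47.7) = 36652.5.
∂D/∂P = −592.
E = (-592) × (48/36652.5) = -0.7752…

-0.78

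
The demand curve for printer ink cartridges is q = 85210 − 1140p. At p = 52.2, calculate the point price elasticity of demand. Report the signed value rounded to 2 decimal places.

dq/dp = −1140. At p = 52.2, q = 85210 − 1140(52.2) = 25702.
Ed = (dq/dp)·(p/q) = −1140 × (52.2/25702) = -2.3153…

-2.32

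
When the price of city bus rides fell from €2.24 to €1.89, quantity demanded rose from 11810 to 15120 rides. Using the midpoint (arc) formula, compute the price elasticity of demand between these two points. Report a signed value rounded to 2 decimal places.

%ΔQ = (15120 − 11810) / [(11810 + 15120)/2] = 3310/13465 = 0.245822…
%ΔP = (1.89 − 2.24) / [(2.24 + 1.89)/2] = -0.35/2.065 = -0.169491…
Arc Ed = %ΔQ / %ΔP = (3310/13465) / (-0.35/2.065) = -1.4503…

-1.45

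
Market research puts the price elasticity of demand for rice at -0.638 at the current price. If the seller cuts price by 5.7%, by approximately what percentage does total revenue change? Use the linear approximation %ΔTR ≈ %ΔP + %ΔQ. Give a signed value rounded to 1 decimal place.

-2.1%

%ΔQ ≈ Ed × %ΔP = (-0.638) × (-5.7%) = +3.6366%
%ΔTR ≈ %ΔP + %ΔQ = (-5.7%) + (+3.6366%) = -2.0634%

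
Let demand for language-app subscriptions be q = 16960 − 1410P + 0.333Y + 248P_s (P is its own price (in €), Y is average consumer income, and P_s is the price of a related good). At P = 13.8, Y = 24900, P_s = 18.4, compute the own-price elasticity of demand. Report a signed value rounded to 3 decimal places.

At the given values, q = 16960 − 1410(13.8) + 0.333(24900) + 248(18.4) = 10356.9.
∂q/∂P = −1410.
E = (-1410) × (13.8/10356.9) = -1.87874…

-1.879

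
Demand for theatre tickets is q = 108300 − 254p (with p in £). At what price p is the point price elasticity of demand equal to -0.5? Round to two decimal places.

Ed = −254p/(108300 − 254p). Set this equal to -0.5:
254p = 0.5·(108300 − 254p) ⇒ 254p(1 + 0.5) = 0.5·108300
p = 0.5·108300 / (254·1.5) = 142.1259…

142.13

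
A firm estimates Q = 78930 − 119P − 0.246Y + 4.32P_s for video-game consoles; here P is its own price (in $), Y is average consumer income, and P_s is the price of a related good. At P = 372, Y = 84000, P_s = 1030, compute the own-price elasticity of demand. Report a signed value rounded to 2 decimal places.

At the given values, Q = 78930 − 119(372) − 0.246(84000) + 4.32(1030) = 18447.6.
∂Q/∂P = −119.
E = (-119) × (372/18447.6) = -2.3996…

-2.40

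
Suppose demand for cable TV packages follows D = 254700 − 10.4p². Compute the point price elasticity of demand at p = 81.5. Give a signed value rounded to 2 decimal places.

-0.74

dD/dp = −2·10.4·p = -1695.2. At p = 81.5, D = 185620.6.
Ed = (dD/dp)·(p/D) = (-1695.2) × (81.5/185620.6) = -0.7443…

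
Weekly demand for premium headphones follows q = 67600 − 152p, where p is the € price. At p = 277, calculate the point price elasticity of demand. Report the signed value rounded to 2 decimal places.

dq/dp = −152. At p = 277, q = 67600 − 152(277) = 25496.
Ed = (dq/dp)·(p/q) = −152 × (277/25496) = -1.6513…

-1.65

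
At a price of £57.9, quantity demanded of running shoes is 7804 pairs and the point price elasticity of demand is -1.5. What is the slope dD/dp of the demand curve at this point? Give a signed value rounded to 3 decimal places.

-202.176

Ed = (dD/dp)·(p/D) ⇒ dD/dp = Ed·D/p = (-1.5)·7804/57.9 = -202.17616…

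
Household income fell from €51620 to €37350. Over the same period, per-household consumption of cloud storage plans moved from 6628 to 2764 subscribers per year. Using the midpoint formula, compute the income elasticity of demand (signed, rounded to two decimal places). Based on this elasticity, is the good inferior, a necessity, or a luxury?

%ΔQ = (2764 − 6628)/[( 6628 + 2764)/2] = -3864/4696 = -0.822827…
%ΔIncome = (37350 − 51620)/[( 51620 + 37350)/2] = -14270/44485 = -0.320782…
E_income = (-3864/4696) / (-14270/44485) = 2.5650…
E_income > 1 ⇒ normal good, luxury.

2.57; luxury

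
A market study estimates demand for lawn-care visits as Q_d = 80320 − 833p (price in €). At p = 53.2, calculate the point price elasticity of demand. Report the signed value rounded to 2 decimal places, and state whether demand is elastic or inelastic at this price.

dQ_d/dp = −833. At p = 53.2, Q_d = 80320 − 833(53.2) = 36004.4.
Ed = (dQ_d/dp)·(p/Q_d) = −833 × (53.2/36004.4) = -1.2308…
|Ed| = 1.23 > 1, so demand is elastic.

-1.23; elastic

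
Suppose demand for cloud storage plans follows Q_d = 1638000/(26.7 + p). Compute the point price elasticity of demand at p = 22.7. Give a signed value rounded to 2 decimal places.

dQ_d/dp = −1638000/(26.7 + p)² = -671.212. At p = 22.7, Q_d = 33157.9.
Ed = (dQ_d/dp)·(p/Q_d) = (-671.212) × (22.7/33157.9) = -0.4595…

-0.46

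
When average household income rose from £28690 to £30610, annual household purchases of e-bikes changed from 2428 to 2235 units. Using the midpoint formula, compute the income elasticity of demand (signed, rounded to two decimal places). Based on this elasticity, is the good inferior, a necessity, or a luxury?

%ΔQ = (2235 − 2428)/[( 2428 + 2235)/2] = -193/2331.5 = -0.082779…
%ΔIncome = (30610 − 28690)/[( 28690 + 30610)/2] = 1920/29650 = 0.064755…
E_income = (-193/2331.5) / (1920/29650) = -1.2783…
E_income < 0 ⇒ inferior good.

-1.28; inferior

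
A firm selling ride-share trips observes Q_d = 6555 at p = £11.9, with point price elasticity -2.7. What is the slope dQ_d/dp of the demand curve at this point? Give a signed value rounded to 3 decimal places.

Ed = (dQ_d/dp)·(p/Q_d) ⇒ dQ_d/dp = Ed·Q_d/p = (-2.7)·6555/11.9 = -1487.26890…

-1487.269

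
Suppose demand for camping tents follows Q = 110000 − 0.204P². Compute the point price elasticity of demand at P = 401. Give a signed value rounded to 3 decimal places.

dQ/dP = −2·0.204·P = -163.608. At P = 401, Q = 77196.596.
Ed = (dQ/dP)·(P/Q) = (-163.608) × (401/77196.596) = -0.84986…

-0.850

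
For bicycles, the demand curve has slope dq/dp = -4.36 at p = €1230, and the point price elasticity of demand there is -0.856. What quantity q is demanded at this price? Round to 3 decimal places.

Ed = (dq/dp)·(p/q) ⇒ q = (dq/dp)·p/Ed = (-4.36)·1230/(-0.856) = 6264.95327…

6264.953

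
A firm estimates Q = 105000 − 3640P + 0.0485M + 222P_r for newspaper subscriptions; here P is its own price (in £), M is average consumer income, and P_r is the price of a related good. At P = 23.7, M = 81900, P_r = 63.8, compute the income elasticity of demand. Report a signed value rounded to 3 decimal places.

0.108

At the given values, Q = 105000 − 3640(23.7) + 0.0485(81900) + 222(63.8) = 36867.75.
∂Q/∂M = 0.0485.
E = (0.0485) × (81900/36867.75) = 0.10774…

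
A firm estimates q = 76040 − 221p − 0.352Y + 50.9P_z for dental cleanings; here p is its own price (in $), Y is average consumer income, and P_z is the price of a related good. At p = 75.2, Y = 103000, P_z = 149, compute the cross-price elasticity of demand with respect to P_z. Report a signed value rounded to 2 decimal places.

At the given values, q = 76040 − 221(75.2) − 0.352(103000) + 50.9(149) = 30748.9.
∂q/∂P_z = 50.9.
E = (50.9) × (149/30748.9) = 0.2466…

0.25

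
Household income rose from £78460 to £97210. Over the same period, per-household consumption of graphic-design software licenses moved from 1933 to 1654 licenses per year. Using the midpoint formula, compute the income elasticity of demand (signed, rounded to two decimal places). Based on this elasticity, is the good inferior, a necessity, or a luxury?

%ΔQ = (1654 − 1933)/[( 1933 + 1654)/2] = -279/1793.5 = -0.155561…
%ΔIncome = (97210 − 78460)/[( 78460 + 97210)/2] = 18750/87835 = 0.213468…
E_income = (-279/1793.5) / (18750/87835) = -0.7287…
E_income < 0 ⇒ inferior good.

-0.73; inferior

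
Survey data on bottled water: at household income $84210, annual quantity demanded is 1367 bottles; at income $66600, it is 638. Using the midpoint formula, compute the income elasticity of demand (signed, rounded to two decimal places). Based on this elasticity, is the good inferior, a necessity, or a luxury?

3.11; luxury

%ΔQ = (638 − 1367)/[( 1367 + 638)/2] = -729/1002.5 = -0.727182…
%ΔIncome = (66600 − 84210)/[( 84210 + 66600)/2] = -17610/75405 = -0.233538…
E_income = (-729/1002.5) / (-17610/75405) = 3.1137…
E_income > 1 ⇒ normal good, luxury.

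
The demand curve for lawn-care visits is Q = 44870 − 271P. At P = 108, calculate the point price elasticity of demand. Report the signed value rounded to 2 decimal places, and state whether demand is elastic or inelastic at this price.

dQ/dP = −271. At P = 108, Q = 44870 − 271(108) = 15602.
Ed = (dQ/dP)·(P/Q) = −271 × (108/15602) = -1.8759…
|Ed| = 1.88 > 1, so demand is elastic.

-1.88; elastic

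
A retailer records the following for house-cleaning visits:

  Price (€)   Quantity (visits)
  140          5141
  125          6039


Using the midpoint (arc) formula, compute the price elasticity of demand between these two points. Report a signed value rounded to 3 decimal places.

-1.419

%ΔQ = (6039 − 5141) / [(5141 + 6039)/2] = 898/5590 = 0.160644…
%ΔP = (125 − 140) / [(140 + 125)/2] = -15/132.5 = -0.113207…
Arc Ed = %ΔQ / %ΔP = (898/5590) / (-15/132.5) = -1.41902…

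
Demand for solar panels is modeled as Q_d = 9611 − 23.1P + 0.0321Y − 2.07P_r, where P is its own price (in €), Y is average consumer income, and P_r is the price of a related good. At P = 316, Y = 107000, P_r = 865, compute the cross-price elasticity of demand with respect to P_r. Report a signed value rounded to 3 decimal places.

At the given values, Q_d = 9611 − 23.1(316) + 0.0321(107000) − 2.07(865) = 3955.55.
∂Q_d/∂P_r = -2.07.
E = (-2.07) × (865/3955.55) = -0.45266…

-0.453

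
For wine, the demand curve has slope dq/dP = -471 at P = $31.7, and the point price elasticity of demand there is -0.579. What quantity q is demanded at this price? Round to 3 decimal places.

25787.047

Ed = (dq/dP)·(P/q) ⇒ q = (dq/dP)·P/Ed = (-471)·31.7/(-0.579) = 25787.04663…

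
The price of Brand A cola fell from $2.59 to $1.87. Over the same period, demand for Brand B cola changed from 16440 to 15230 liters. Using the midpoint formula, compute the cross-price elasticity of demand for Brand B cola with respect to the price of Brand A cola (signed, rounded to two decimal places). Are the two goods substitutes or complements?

%ΔQ_{Brand B cola} = (15230 − 16440)/avg = -1210/15835 = -0.076413…
%ΔP_{Brand A cola} = (1.87 − 2.59)/avg = -0.72/2.23 = -0.322869…
E_cross = (-1210/15835) / (-0.72/2.23) = 0.2366…
E_cross > 0 ⇒ the goods are substitutes.

0.24; substitutes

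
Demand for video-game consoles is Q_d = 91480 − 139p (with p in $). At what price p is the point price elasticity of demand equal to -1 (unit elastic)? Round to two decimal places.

Ed = −139p/(91480 − 139p). Set this equal to -1:
139p = 1·(91480 − 139p) ⇒ 139p(1 + 1) = 1·91480
p = 1·91480 / (139·2) = 329.0647…

329.06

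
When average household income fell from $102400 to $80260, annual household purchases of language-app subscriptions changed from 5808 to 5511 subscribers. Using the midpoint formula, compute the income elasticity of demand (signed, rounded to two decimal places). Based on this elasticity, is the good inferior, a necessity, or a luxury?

%ΔQ = (5511 − 5808)/[( 5808 + 5511)/2] = -297/5659.5 = -0.052478…
%ΔIncome = (80260 − 102400)/[( 102400 + 80260)/2] = -22140/91330 = -0.242417…
E_income = (-297/5659.5) / (-22140/91330) = 0.2164…
0 < E_income < 1 ⇒ normal good, necessity.

0.22; necessity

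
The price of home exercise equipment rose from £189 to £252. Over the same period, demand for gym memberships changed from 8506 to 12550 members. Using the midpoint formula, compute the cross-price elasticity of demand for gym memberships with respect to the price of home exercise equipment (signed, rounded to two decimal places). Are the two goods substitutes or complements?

1.34; substitutes

%ΔQ_{gym memberships} = (12550 − 8506)/avg = 4044/10528 = 0.384118…
%ΔP_{home exercise equipment} = (252 − 189)/avg = 63/220.5 = 0.285714…
E_cross = (4044/10528) / (63/220.5) = 1.3444…
E_cross > 0 ⇒ the goods are substitutes.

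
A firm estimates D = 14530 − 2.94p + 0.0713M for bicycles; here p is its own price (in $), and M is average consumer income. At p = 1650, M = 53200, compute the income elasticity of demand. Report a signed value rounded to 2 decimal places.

At the given values, D = 14530 − 2.94(1650) + 0.0713(53200) = 13472.16.
∂D/∂M = 0.0713.
E = (0.0713) × (53200/13472.16) = 0.2815…

0.28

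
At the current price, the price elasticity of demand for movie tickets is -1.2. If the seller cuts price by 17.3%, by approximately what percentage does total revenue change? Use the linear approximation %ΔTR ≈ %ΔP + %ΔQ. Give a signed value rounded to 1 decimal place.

%ΔQ ≈ Ed × %ΔP = (-1.2) × (-17.3%) = +20.7600%
%ΔTR ≈ %ΔP + %ΔQ = (-17.3%) + (+20.7600%) = +3.4600%

+3.5%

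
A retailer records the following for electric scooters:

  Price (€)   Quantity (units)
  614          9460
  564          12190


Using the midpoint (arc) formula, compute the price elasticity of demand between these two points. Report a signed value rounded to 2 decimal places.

%ΔQ = (12190 − 9460) / [(9460 + 12190)/2] = 2730/10825 = 0.252193…
%ΔP = (564 − 614) / [(614 + 564)/2] = -50/589 = -0.084889…
Arc Ed = %ΔQ / %ΔP = (2730/10825) / (-50/589) = -2.9708…

-2.97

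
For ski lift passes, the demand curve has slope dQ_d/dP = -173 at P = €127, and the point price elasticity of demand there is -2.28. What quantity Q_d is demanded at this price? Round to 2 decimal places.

Ed = (dQ_d/dP)·(P/Q_d) ⇒ Q_d = (dQ_d/dP)·P/Ed = (-173)·127/(-2.28) = 9636.4035…

9636.40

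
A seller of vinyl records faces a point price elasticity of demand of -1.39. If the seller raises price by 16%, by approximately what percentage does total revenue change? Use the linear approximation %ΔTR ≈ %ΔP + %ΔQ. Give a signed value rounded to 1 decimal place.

%ΔQ ≈ Ed × %ΔP = (-1.39) × (+16%) = -22.2400%
%ΔTR ≈ %ΔP + %ΔQ = (+16%) + (-22.2400%) = -6.2400%

-6.2%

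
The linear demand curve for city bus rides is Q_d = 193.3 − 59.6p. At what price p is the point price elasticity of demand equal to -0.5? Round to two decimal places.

Ed = −59.6p/(193.3 − 59.6p). Set this equal to -0.5:
59.6p = 0.5·(193.3 − 59.6p) ⇒ 59.6p(1 + 0.5) = 0.5·193.3
p = 0.5·193.3 / (59.6·1.5) = 1.0810…

1.08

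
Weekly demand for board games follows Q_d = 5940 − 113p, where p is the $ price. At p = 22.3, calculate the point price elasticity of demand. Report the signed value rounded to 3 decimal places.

-0.737

dQ_d/dp = −113. At p = 22.3, Q_d = 5940 − 113(22.3) = 3420.1.
Ed = (dQ_d/dp)·(p/Q_d) = −113 × (22.3/3420.1) = -0.73679…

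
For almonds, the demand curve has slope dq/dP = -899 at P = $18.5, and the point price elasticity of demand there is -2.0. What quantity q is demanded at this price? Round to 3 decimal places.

Ed = (dq/dP)·(P/q) ⇒ q = (dq/dP)·P/Ed = (-899)·18.5/(-2.0) = 8315.75

8315.750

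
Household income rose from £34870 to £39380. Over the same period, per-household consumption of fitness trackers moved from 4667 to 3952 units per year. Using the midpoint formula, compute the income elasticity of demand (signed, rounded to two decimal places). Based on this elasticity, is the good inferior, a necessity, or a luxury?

-1.37; inferior

%ΔQ = (3952 − 4667)/[( 4667 + 3952)/2] = -715/4309.5 = -0.165912…
%ΔIncome = (39380 − 34870)/[( 34870 + 39380)/2] = 4510/37125 = 0.121481…
E_income = (-715/4309.5) / (4510/37125) = -1.3657…
E_income < 0 ⇒ inferior good.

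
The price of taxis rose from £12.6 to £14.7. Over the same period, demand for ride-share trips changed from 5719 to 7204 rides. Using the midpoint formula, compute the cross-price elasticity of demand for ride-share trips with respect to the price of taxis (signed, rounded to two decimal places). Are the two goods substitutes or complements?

1.49; substitutes

%ΔQ_{ride-share trips} = (7204 − 5719)/avg = 1485/6461.5 = 0.229822…
%ΔP_{taxis} = (14.7 − 12.6)/avg = 2.1/13.65 = 0.153846…
E_cross = (1485/6461.5) / (2.1/13.65) = 1.4938…
E_cross > 0 ⇒ the goods are substitutes.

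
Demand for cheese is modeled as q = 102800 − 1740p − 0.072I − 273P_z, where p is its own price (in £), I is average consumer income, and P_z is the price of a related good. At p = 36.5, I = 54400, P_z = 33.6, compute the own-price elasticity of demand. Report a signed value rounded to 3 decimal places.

At the given values, q = 102800 − 1740(36.5) − 0.072(54400) − 273(33.6) = 26200.4.
∂q/∂p = −1740.
E = (-1740) × (36.5/26200.4) = -2.42400…

-2.424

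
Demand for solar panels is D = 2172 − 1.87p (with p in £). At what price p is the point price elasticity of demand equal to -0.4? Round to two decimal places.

331.86

Ed = −1.87p/(2172 − 1.87p). Set this equal to -0.4:
1.87p = 0.4·(2172 − 1.87p) ⇒ 1.87p(1 + 0.4) = 0.4·2172
p = 0.4·2172 / (1.87·1.4) = 331.8563…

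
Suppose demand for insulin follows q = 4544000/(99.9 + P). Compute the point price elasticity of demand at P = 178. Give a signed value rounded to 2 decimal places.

-0.64

dq/dP = −4544000/(99.9 + P)² = -58.8385. At P = 178, q = 16351.2.
Ed = (dq/dP)·(P/q) = (-58.8385) × (178/16351.2) = -0.6405…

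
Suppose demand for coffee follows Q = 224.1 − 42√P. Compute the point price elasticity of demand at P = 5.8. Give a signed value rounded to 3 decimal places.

dQ/dP = −42/(2√P) = -8.71978. At P = 5.8, Q = 122.951.
Ed = (dQ/dP)·(P/Q) = (-8.71978) × (5.8/122.951) = -0.41134…

-0.411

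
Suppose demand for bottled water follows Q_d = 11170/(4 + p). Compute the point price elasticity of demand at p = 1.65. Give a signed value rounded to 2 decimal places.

-0.29

dQ_d/dp = −11170/(4 + p)² = -349.91. At p = 1.65, Q_d = 1976.99.
Ed = (dQ_d/dp)·(p/Q_d) = (-349.91) × (1.65/1976.99) = -0.2920…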